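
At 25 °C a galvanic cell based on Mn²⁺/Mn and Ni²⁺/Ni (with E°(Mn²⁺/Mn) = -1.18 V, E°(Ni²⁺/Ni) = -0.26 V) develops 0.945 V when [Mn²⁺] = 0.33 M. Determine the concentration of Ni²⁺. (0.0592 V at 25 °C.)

From the Nernst equation, log Q = n(E° − E)/0.0592 = 2(0.92 − 0.945)/0.0592 = -0.845, so Q = 0.143.
With Q = [Mn²⁺]/[Ni²⁺] and the known concentrations, [Ni²⁺] in the denominator gives [Ni²⁺] = 2.3 M.

2.3 M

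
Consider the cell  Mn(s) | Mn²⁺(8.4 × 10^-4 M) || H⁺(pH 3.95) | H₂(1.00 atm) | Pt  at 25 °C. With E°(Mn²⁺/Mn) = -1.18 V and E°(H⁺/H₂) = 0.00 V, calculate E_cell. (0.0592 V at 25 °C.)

The hydrogen couple is the cathode, so E°_cell = 1.18 V; n = 2.
[H⁺] = 10^(−3.95) = 1.1 × 10^-4 M, and Q = [Mn²⁺]·P(H₂) / [H⁺]^2 = 6.67 × 10^4.
E = E° − (0.0592/2) log Q = 1.18 − (0.0592/2)(4.824) = 1.037 V.

1.04 V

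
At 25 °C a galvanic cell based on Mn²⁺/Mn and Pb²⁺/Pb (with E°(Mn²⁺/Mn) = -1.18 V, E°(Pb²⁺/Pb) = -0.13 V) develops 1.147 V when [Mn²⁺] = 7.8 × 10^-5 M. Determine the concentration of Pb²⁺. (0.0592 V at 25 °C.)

From the Nernst equation, log Q = n(E° − E)/0.0592 = 2(1.05 − 1.147)/0.0592 = -3.277, so Q = 5.28 × 10^-4.
With Q = [Mn²⁺]/[Pb²⁺] and the known concentrations, [Pb²⁺] in the denominator gives [Pb²⁺] = 0.15 M.

0.15 M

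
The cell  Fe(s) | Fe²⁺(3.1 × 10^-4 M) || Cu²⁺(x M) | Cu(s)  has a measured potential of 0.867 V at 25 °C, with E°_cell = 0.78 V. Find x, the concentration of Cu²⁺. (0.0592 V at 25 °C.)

0.27 M

From the Nernst equation, log Q = n(E° − E)/0.0592 = 2(0.78 − 0.867)/0.0592 = -2.939, so Q = 0.00115.
With Q = [Fe²⁺]/[Cu²⁺] and the known concentrations, [Cu²⁺] in the denominator gives [Cu²⁺] = 0.27 M.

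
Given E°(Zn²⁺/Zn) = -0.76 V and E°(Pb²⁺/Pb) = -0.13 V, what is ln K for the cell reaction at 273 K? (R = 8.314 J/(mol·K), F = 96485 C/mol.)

ln K = 53.6

E°_cell = -0.13 − (-0.76) = 0.63 V, with n = 2 electrons transferred.
At equilibrium E = 0, so the Nernst equation gives ln K = nFE°/RT = (2)(96485)(0.63)/((8.314)(273)) = 53.56.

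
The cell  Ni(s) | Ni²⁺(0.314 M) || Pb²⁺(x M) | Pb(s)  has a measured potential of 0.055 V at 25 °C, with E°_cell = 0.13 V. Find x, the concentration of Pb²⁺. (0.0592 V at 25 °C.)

9.2 × 10^-4 M

From the Nernst equation, log Q = n(E° − E)/0.0592 = 2(0.13 − 0.055)/0.0592 = 2.534, so Q = 342.
With Q = [Ni²⁺]/[Pb²⁺] and the known concentrations, [Pb²⁺] in the denominator gives [Pb²⁺] = 9.2 × 10^-4 M.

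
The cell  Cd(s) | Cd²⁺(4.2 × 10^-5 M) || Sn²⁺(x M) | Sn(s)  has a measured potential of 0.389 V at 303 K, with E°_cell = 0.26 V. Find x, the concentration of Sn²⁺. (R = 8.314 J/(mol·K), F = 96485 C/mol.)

0.82 M

From the Nernst equation, ln Q = nF(E° − E)/RT = 2×96485×(0.26 − 0.389)/(8.314×303) = -9.882, so Q = 5.11 × 10^-5.
With Q = [Cd²⁺]/[Sn²⁺] and the known concentrations, [Sn²⁺] in the denominator gives [Sn²⁺] = 0.82 M.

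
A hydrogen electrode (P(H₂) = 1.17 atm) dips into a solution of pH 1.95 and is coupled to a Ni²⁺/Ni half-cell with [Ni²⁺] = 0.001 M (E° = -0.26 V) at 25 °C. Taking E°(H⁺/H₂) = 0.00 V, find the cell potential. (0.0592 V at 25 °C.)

0.23 V

The hydrogen couple is the cathode, so E°_cell = 0.26 V; n = 2.
[H⁺] = 10^(−1.95) = 0.011 M, and Q = [Ni²⁺]·P(H₂) / [H⁺]^2 = 9.29.
E = E° − (0.0592/2) log Q = 0.26 − (0.0592/2)(0.968) = 0.231 V.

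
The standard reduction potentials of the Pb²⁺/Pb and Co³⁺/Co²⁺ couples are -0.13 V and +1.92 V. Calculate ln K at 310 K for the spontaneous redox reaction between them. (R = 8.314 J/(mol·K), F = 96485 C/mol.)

ln K = 153.5

E°_cell = +1.92 − (-0.13) = 2.05 V, with n = 2 electrons transferred.
At equilibrium E = 0, so the Nernst equation gives ln K = nFE°/RT = (2)(96485)(2.05)/((8.314)(310)) = 153.49.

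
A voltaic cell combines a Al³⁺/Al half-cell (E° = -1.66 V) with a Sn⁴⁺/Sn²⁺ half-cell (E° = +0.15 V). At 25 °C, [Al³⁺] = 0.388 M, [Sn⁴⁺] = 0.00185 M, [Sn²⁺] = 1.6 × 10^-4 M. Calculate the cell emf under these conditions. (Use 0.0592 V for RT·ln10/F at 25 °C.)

1.85 V

The Sn⁴⁺/Sn²⁺ couple has the higher reduction potential and acts as the cathode, so E°_cell = +0.15 − (-1.66) = 1.81 V.
Balancing electrons gives n = 6; the reaction quotient is Q = [Al³⁺]^2·[Sn²⁺]^3/[Sn⁴⁺]^3 = 9.74 × 10^-5.
At 25 °C, E = E° − (0.0592/n) log Q = 1.81 − (0.0592/6)(-4.011) = 1.810 + 0.040 = 1.850 V.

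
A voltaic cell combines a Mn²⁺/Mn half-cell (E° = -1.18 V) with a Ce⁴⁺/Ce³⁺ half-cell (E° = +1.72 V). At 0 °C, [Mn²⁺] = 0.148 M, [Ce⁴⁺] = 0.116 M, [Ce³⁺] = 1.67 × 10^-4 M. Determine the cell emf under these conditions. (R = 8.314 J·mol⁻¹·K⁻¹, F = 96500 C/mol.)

3.08 V

The Ce⁴⁺/Ce³⁺ couple has the higher reduction potential and acts as the cathode, so E°_cell = +1.72 − (-1.18) = 2.90 V.
Balancing electrons gives n = 2; the reaction quotient is Q = [Mn²⁺]·[Ce³⁺]^2/[Ce⁴⁺]^2 = 3.07 × 10^-7.
E = E° − (RT/nF) ln Q = 2.90 − (8.314×273)/(2×96500) × (-14.997) = 2.900 + 0.176 = 3.076 V.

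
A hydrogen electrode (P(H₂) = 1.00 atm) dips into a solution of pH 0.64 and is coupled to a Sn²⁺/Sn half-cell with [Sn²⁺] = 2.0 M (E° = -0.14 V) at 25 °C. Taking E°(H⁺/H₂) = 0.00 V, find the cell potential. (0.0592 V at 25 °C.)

The hydrogen couple is the cathode, so E°_cell = 0.14 V; n = 2.
[H⁺] = 10^(−0.64) = 0.23 M, and Q = [Sn²⁺]·P(H₂) / [H⁺]^2 = 38.1.
E = E° − (0.0592/2) log Q = 0.14 − (0.0592/2)(1.581) = 0.093 V.

0.093 V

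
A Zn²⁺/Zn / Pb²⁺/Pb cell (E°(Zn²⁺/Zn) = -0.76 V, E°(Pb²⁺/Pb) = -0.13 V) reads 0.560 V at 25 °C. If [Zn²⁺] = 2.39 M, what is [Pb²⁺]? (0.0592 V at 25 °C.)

0.01 M

From the Nernst equation, log Q = n(E° − E)/0.0592 = 2(0.63 − 0.560)/0.0592 = 2.365, so Q = 232.
With Q = [Zn²⁺]/[Pb²⁺] and the known concentrations, [Pb²⁺] in the denominator gives [Pb²⁺] = 0.01 M.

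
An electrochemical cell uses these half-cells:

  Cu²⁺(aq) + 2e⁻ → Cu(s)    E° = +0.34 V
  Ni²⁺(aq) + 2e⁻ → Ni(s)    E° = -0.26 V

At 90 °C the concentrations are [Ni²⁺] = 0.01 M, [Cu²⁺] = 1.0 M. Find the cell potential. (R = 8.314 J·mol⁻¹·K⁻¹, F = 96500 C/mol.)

0.672 V

The Cu²⁺/Cu couple has the higher reduction potential and acts as the cathode, so E°_cell = +0.34 − (-0.26) = 0.60 V.
Balancing electrons gives n = 2; the reaction quotient is Q = [Ni²⁺]/[Cu²⁺] = 0.0100.
E = E° − (RT/nF) ln Q = 0.60 − (8.314×363)/(2×96500) × (-4.605) = 0.600 + 0.072 = 0.672 V.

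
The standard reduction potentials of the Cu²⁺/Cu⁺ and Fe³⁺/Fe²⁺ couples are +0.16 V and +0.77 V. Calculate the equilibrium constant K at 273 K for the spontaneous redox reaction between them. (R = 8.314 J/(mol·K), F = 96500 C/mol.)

E°_cell = +0.77 − (+0.16) = 0.61 V, with n = 1 electron transferred.
At equilibrium E = 0, so the Nernst equation gives ln K = nFE°/RT = (1)(96500)(0.61)/((8.314)(273)) = 25.93.
K = e^25.93 = 1.8 × 10^11.

1.8 × 10^11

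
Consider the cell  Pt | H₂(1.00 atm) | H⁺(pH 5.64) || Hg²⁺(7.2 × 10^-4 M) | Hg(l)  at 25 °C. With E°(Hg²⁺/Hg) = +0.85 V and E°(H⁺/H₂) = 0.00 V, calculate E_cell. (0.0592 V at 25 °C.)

The Hg²⁺/Hg couple is the cathode, so E°_cell = 0.85 V; n = 2.
[H⁺] = 10^(−5.64) = 2.3 × 10^-6 M, and Q = [H⁺]^2 / ([Hg²⁺]·P(H₂)) = 7.29 × 10^-9.
E = E° − (0.0592/2) log Q = 0.85 − (0.0592/2)(-8.137) = 1.091 V.

1.09 V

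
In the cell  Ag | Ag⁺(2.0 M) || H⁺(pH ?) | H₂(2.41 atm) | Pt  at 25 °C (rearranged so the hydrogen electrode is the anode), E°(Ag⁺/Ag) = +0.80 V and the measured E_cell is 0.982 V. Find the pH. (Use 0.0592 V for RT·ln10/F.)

E°_cell = 0.80 V and n = 2.
log Q = n(E° − E)/0.0592 = 2×(0.80 − 0.982)/0.0592 = -6.149.
With Q = [H⁺]^2 / ([Ag⁺]^2·P(H₂)), solving for [H⁺] gives log[H⁺] = -2.582, so pH = 2.58.

pH = 2.58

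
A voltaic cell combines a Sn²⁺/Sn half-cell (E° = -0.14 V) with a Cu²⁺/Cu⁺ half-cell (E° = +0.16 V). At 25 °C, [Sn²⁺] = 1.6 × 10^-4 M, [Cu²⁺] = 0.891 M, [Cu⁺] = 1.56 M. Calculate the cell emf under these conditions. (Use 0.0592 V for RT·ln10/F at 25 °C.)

The Cu²⁺/Cu⁺ couple has the higher reduction potential and acts as the cathode, so E°_cell = +0.16 − (-0.14) = 0.30 V.
Balancing electrons gives n = 2; the reaction quotient is Q = [Sn²⁺]·[Cu⁺]^2/[Cu²⁺]^2 = 4.9 × 10^-4.
At 25 °C, E = E° − (0.0592/n) log Q = 0.30 − (0.0592/2)(-3.309) = 0.300 + 0.098 = 0.398 V.

0.398 V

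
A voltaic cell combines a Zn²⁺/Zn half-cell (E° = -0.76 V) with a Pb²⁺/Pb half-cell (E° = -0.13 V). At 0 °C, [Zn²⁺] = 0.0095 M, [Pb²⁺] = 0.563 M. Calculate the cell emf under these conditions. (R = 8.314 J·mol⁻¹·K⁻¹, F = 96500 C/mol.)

The Pb²⁺/Pb couple has the higher reduction potential and acts as the cathode, so E°_cell = -0.13 − (-0.76) = 0.63 V.
Balancing electrons gives n = 2; the reaction quotient is Q = [Zn²⁺]/[Pb²⁺] = 0.0169.
E = E° − (RT/nF) ln Q = 0.63 − (8.314×273)/(2×96500) × (-4.082) = 0.630 + 0.048 = 0.678 V.

0.678 V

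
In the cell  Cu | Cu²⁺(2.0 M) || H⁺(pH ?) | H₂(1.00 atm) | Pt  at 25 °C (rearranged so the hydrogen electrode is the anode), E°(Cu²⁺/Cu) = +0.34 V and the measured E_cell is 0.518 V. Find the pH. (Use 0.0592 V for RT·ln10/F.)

pH = 2.86

E°_cell = 0.34 V and n = 2.
log Q = n(E° − E)/0.0592 = 2×(0.34 − 0.518)/0.0592 = -6.014.
With Q = [H⁺]^2 / ([Cu²⁺]·P(H₂)), solving for [H⁺] gives log[H⁺] = -2.856, so pH = 2.86.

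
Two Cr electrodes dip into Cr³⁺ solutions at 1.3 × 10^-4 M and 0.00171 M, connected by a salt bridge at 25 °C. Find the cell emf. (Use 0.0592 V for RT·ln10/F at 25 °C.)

Both half-cells are Cr³⁺/Cr, so E°_cell = 0. The concentrated side is the cathode; the cell reaction moves Cr³⁺ from high to low concentration with n = 3.
Q = [Cr³⁺]_dilute/[Cr³⁺]_conc = 1.3 × 10^-4/0.00171 = 0.0760.
E = 0 − (0.0592/3) log Q = −(0.0592/3)(-1.119) = 0.0221 V.

0.022 V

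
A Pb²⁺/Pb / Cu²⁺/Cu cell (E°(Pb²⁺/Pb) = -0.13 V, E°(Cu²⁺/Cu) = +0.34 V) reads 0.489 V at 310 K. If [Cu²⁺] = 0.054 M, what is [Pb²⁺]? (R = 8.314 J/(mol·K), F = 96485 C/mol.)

0.013 M

From the Nernst equation, ln Q = nF(E° − E)/RT = 2×96485×(0.47 − 0.489)/(8.314×310) = -1.423, so Q = 0.241.
With Q = [Pb²⁺]/[Cu²⁺] and the known concentrations, [Pb²⁺] in the numerator gives [Pb²⁺] = 0.013 M.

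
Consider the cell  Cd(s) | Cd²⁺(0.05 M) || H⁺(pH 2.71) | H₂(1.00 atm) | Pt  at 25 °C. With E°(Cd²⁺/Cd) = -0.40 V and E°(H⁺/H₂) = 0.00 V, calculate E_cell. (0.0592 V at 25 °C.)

0.28 V

The hydrogen couple is the cathode, so E°_cell = 0.40 V; n = 2.
[H⁺] = 10^(−2.71) = 0.0019 M, and Q = [Cd²⁺]·P(H₂) / [H⁺]^2 = 1.32 × 10^4.
E = E° − (0.0592/2) log Q = 0.40 − (0.0592/2)(4.119) = 0.278 V.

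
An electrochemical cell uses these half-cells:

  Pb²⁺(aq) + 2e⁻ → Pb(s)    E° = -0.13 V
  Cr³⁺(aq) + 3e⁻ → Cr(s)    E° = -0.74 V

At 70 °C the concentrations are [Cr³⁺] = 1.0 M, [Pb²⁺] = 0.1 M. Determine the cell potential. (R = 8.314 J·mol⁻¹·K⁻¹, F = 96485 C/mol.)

0.576 V

The Pb²⁺/Pb couple has the higher reduction potential and acts as the cathode, so E°_cell = -0.13 − (-0.74) = 0.61 V.
Balancing electrons gives n = 6; the reaction quotient is Q = [Cr³⁺]^2/[Pb²⁺]^3 = 1000.
E = E° − (RT/nF) ln Q = 0.61 − (8.314×343)/(6×96485) × (6.908) = 0.610 − 0.034 = 0.576 V.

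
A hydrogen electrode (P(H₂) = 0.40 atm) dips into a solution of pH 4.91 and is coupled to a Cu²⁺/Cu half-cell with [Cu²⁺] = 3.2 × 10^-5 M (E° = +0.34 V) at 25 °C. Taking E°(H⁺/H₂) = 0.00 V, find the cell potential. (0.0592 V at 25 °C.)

The Cu²⁺/Cu couple is the cathode, so E°_cell = 0.34 V; n = 2.
[H⁺] = 10^(−4.91) = 1.2 × 10^-5 M, and Q = [H⁺]^2 / ([Cu²⁺]·P(H₂)) = 1.18 × 10^-5.
E = E° − (0.0592/2) log Q = 0.34 − (0.0592/2)(-4.927) = 0.486 V.

0.49 V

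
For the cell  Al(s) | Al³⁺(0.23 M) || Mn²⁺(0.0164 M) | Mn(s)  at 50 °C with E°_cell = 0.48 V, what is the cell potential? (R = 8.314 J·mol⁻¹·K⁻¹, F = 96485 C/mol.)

0.436 V

Balancing electrons gives n = 6; the reaction quotient is Q = [Al³⁺]^2/[Mn²⁺]^3 = 1.2 × 10^4.
E = E° − (RT/nF) ln Q = 0.48 − (8.314×323)/(6×96485) × (9.392) = 0.480 − 0.044 = 0.436 V.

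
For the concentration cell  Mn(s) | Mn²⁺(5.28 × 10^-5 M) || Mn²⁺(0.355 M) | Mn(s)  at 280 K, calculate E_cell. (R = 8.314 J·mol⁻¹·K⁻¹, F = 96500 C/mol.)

Both half-cells are Mn²⁺/Mn, so E°_cell = 0. The concentrated side is the cathode; the cell reaction moves Mn²⁺ from high to low concentration with n = 2.
Q = [Mn²⁺]_dilute/[Mn²⁺]_conc = 5.28 × 10^-5/0.355 = 1.49 × 10^-4.
E = 0 − (RT/nF) ln Q = −((8.314×280)/(2×96500))(-8.813) = 0.1063 V.

0.11 V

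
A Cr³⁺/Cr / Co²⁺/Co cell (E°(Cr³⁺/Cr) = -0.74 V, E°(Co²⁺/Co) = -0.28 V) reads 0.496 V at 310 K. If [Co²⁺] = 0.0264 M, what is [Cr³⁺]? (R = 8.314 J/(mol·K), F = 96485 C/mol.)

7.5 × 10^-5 M

From the Nernst equation, ln Q = nF(E° − E)/RT = 6×96485×(0.46 − 0.496)/(8.314×310) = -8.086, so Q = 3.08 × 10^-4.
With Q = [Cr³⁺]^2/[Co²⁺]^3 and the known concentrations, [Cr³⁺]^2 in the numerator gives [Cr³⁺] = 7.5 × 10^-5 M.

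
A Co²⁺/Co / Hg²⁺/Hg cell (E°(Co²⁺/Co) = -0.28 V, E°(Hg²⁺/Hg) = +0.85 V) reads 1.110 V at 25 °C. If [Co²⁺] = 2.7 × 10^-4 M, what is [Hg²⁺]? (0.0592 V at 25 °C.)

5.7 × 10^-5 M

From the Nernst equation, log Q = n(E° − E)/0.0592 = 2(1.13 − 1.110)/0.0592 = 0.676, so Q = 4.74.
With Q = [Co²⁺]/[Hg²⁺] and the known concentrations, [Hg²⁺] in the denominator gives [Hg²⁺] = 5.7 × 10^-5 M.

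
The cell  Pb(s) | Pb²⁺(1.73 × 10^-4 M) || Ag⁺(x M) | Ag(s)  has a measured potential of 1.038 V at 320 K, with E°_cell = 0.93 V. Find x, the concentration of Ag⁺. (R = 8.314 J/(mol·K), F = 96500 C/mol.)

0.66 M

From the Nernst equation, ln Q = nF(E° − E)/RT = 2×96500×(0.93 − 1.038)/(8.314×320) = -7.835, so Q = 3.96 × 10^-4.
With Q = [Pb²⁺]/[Ag⁺]^2 and the known concentrations, [Ag⁺]^2 in the denominator gives [Ag⁺] = 0.66 M.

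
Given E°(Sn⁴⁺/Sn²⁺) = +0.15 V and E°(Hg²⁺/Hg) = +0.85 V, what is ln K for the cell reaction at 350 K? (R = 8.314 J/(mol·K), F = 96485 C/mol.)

E°_cell = +0.85 − (+0.15) = 0.70 V, with n = 2 electrons transferred.
At equilibrium E = 0, so the Nernst equation gives ln K = nFE°/RT = (2)(96485)(0.70)/((8.314)(350)) = 46.42.

ln K = 46.4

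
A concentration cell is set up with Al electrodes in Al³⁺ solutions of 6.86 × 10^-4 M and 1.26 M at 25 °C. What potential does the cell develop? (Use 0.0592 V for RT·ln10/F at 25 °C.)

Both half-cells are Al³⁺/Al, so E°_cell = 0. The concentrated side is the cathode; the cell reaction moves Al³⁺ from high to low concentration with n = 3.
Q = [Al³⁺]_dilute/[Al³⁺]_conc = 6.86 × 10^-4/1.26 = 5.44 × 10^-4.
E = 0 − (0.0592/3) log Q = −(0.0592/3)(-3.264) = 0.0644 V.

0.064 V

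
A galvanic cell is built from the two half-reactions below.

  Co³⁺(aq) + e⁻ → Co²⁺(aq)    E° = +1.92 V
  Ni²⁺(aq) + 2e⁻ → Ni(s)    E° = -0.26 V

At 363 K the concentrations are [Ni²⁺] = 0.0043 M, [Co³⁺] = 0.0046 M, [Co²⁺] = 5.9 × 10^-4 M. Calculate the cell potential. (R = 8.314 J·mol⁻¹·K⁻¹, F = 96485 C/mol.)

The Co³⁺/Co²⁺ couple has the higher reduction potential and acts as the cathode, so E°_cell = +1.92 − (-0.26) = 2.18 V.
Balancing electrons gives n = 2; the reaction quotient is Q = [Ni²⁺]·[Co²⁺]^2/[Co³⁺]^2 = 7.07 × 10^-5.
E = E° − (RT/nF) ln Q = 2.18 − (8.314×363)/(2×96485) × (-9.557) = 2.180 + 0.149 = 2.329 V.

2.33 V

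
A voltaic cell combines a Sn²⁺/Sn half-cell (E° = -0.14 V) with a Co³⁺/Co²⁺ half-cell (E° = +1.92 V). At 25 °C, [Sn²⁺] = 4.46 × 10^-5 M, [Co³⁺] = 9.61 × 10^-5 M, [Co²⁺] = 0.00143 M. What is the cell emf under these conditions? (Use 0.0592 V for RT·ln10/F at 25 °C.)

2.12 V

The Co³⁺/Co²⁺ couple has the higher reduction potential and acts as the cathode, so E°_cell = +1.92 − (-0.14) = 2.06 V.
Balancing electrons gives n = 2; the reaction quotient is Q = [Sn²⁺]·[Co²⁺]^2/[Co³⁺]^2 = 0.00988.
At 25 °C, E = E° − (0.0592/n) log Q = 2.06 − (0.0592/2)(-2.005) = 2.060 + 0.059 = 2.119 V.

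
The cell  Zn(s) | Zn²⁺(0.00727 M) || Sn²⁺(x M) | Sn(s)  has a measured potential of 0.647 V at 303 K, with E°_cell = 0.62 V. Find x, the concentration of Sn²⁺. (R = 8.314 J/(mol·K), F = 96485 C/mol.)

From the Nernst equation, ln Q = nF(E° − E)/RT = 2×96485×(0.62 − 0.647)/(8.314×303) = -2.068, so Q = 0.126.
With Q = [Zn²⁺]/[Sn²⁺] and the known concentrations, [Sn²⁺] in the denominator gives [Sn²⁺] = 0.058 M.

0.058 M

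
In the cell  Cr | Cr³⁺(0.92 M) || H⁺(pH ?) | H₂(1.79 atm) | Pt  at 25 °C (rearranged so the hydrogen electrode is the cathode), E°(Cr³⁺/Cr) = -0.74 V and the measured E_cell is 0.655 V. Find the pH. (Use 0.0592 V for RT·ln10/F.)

pH = 1.32

E°_cell = 0.74 V and n = 6.
log Q = n(E° − E)/0.0592 = 6×(0.74 − 0.655)/0.0592 = 8.615.
With Q = [Cr³⁺]^2·P(H₂)^3 / [H⁺]^6, solving for [H⁺] gives log[H⁺] = -1.321, so pH = 1.32.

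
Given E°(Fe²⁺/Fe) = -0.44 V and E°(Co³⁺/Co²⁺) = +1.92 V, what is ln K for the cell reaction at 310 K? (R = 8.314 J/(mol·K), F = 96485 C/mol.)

E°_cell = +1.92 − (-0.44) = 2.36 V, with n = 2 electrons transferred.
At equilibrium E = 0, so the Nernst equation gives ln K = nFE°/RT = (2)(96485)(2.36)/((8.314)(310)) = 176.70.

ln K = 176.7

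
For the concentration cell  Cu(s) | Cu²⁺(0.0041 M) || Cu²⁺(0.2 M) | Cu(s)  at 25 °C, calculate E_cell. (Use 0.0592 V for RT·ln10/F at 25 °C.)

0.050 V

Both half-cells are Cu²⁺/Cu, so E°_cell = 0. The concentrated side is the cathode; the cell reaction moves Cu²⁺ from high to low concentration with n = 2.
Q = [Cu²⁺]_dilute/[Cu²⁺]_conc = 0.0041/0.2 = 0.0205.
E = 0 − (0.0592/2) log Q = −(0.0592/2)(-1.688) = 0.0500 V.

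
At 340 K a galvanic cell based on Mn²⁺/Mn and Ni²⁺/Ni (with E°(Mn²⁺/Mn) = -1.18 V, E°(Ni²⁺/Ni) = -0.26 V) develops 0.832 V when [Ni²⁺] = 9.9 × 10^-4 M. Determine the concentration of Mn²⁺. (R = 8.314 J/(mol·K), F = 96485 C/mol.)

From the Nernst equation, ln Q = nF(E° − E)/RT = 2×96485×(0.92 − 0.832)/(8.314×340) = 6.007, so Q = 406.
With Q = [Mn²⁺]/[Ni²⁺] and the known concentrations, [Mn²⁺] in the numerator gives [Mn²⁺] = 0.4 M.

0.4 M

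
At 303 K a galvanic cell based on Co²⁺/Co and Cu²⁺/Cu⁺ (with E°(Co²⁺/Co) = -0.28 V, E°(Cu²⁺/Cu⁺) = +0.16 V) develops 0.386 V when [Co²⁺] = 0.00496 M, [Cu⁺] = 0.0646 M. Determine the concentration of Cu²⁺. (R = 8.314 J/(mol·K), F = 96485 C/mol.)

5.8 × 10^-4 M

From the Nernst equation, ln Q = nF(E° − E)/RT = 2×96485×(0.44 − 0.386)/(8.314×303) = 4.136, so Q = 62.6.
With Q = [Co²⁺]·[Cu⁺]^2/[Cu²⁺]^2 and the known concentrations, [Cu²⁺]^2 in the denominator gives [Cu²⁺] = 5.8 × 10^-4 M.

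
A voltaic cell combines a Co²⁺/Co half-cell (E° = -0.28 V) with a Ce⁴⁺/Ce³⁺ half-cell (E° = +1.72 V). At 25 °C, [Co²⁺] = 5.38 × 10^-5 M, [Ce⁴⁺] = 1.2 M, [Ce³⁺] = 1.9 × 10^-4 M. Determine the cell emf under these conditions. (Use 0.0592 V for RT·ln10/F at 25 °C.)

The Ce⁴⁺/Ce³⁺ couple has the higher reduction potential and acts as the cathode, so E°_cell = +1.72 − (-0.28) = 2.00 V.
Balancing electrons gives n = 2; the reaction quotient is Q = [Co²⁺]·[Ce³⁺]^2/[Ce⁴⁺]^2 = 1.35 × 10^-12.
At 25 °C, E = E° − (0.0592/n) log Q = 2.00 − (0.0592/2)(-11.870) = 2.000 + 0.351 = 2.351 V.

2.35 V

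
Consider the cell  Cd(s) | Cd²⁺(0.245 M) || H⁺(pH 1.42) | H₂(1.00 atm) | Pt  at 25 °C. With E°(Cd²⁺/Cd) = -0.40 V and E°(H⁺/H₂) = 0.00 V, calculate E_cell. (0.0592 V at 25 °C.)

0.33 V

The hydrogen couple is the cathode, so E°_cell = 0.40 V; n = 2.
[H⁺] = 10^(−1.42) = 0.038 M, and Q = [Cd²⁺]·P(H₂) / [H⁺]^2 = 169.
E = E° − (0.0592/2) log Q = 0.40 − (0.0592/2)(2.229) = 0.334 V.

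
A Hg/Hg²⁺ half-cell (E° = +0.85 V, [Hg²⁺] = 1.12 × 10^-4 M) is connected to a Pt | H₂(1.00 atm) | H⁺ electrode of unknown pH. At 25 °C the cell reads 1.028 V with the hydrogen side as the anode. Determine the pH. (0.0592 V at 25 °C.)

E°_cell = 0.85 V and n = 2.
log Q = n(E° − E)/0.0592 = 2×(0.85 − 1.028)/0.0592 = -6.014.
With Q = [H⁺]^2 / ([Hg²⁺]·P(H₂)), solving for [H⁺] gives log[H⁺] = -4.982, so pH = 4.98.

pH = 4.98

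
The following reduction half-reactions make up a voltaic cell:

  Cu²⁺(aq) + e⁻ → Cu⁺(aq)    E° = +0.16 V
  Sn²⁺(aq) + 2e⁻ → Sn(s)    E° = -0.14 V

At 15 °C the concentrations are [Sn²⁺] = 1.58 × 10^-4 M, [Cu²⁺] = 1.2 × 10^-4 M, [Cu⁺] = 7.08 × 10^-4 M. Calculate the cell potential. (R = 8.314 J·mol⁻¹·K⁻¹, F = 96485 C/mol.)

0.365 V

The Cu²⁺/Cu⁺ couple has the higher reduction potential and acts as the cathode, so E°_cell = +0.16 − (-0.14) = 0.30 V.
Balancing electrons gives n = 2; the reaction quotient is Q = [Sn²⁺]·[Cu⁺]^2/[Cu²⁺]^2 = 0.00550.
E = E° − (RT/nF) ln Q = 0.30 − (8.314×288)/(2×96485) × (-5.203) = 0.300 + 0.065 = 0.365 V.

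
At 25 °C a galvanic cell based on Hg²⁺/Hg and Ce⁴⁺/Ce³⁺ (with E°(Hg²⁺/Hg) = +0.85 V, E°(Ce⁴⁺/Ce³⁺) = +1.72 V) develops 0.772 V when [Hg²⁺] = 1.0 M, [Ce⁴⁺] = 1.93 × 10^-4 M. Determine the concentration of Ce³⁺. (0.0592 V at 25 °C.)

0.0087 M

From the Nernst equation, log Q = n(E° − E)/0.0592 = 2(0.87 − 0.772)/0.0592 = 3.311, so Q = 2050.
With Q = [Hg²⁺]·[Ce³⁺]^2/[Ce⁴⁺]^2 and the known concentrations, [Ce³⁺]^2 in the numerator gives [Ce³⁺] = 0.0087 M.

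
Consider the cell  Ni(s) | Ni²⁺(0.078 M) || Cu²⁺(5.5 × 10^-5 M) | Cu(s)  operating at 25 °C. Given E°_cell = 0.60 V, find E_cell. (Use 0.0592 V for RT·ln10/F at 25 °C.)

Balancing electrons gives n = 2; the reaction quotient is Q = [Ni²⁺]/[Cu²⁺] = 1420.
At 25 °C, E = E° − (0.0592/n) log Q = 0.60 − (0.0592/2)(3.152) = 0.600 − 0.093 = 0.507 V.

0.507 V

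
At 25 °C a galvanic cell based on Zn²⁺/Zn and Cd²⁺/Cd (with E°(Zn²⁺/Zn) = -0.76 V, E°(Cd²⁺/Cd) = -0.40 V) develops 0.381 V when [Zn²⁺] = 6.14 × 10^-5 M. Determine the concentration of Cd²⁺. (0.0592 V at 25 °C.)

From the Nernst equation, log Q = n(E° − E)/0.0592 = 2(0.36 − 0.381)/0.0592 = -0.709, so Q = 0.195.
With Q = [Zn²⁺]/[Cd²⁺] and the known concentrations, [Cd²⁺] in the denominator gives [Cd²⁺] = 3.1 × 10^-4 M.

3.1 × 10^-4 M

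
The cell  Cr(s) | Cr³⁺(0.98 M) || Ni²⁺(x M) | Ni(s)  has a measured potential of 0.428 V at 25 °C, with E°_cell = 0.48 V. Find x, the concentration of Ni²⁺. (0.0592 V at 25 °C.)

0.017 M

From the Nernst equation, log Q = n(E° − E)/0.0592 = 6(0.48 − 0.428)/0.0592 = 5.270, so Q = 1.86 × 10^5.
With Q = [Cr³⁺]^2/[Ni²⁺]^3 and the known concentrations, [Ni²⁺]^3 in the denominator gives [Ni²⁺] = 0.017 M.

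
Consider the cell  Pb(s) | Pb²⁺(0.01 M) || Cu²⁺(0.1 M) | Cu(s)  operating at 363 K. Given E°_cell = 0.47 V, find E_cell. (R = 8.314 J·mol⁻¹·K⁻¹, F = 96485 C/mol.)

0.506 V

Balancing electrons gives n = 2; the reaction quotient is Q = [Pb²⁺]/[Cu²⁺] = 0.100.
E = E° − (RT/nF) ln Q = 0.47 − (8.314×363)/(2×96485) × (-2.303) = 0.470 + 0.036 = 0.506 V.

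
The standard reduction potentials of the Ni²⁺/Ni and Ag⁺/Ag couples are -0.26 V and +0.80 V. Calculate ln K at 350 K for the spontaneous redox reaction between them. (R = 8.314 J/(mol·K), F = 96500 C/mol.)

ln K = 70.3

E°_cell = +0.80 − (-0.26) = 1.06 V, with n = 2 electrons transferred.
At equilibrium E = 0, so the Nernst equation gives ln K = nFE°/RT = (2)(96500)(1.06)/((8.314)(350)) = 70.30.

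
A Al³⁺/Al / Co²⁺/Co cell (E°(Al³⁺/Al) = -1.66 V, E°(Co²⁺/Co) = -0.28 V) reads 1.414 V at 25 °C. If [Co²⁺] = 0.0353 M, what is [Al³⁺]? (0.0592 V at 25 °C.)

1.3 × 10^-4 M

From the Nernst equation, log Q = n(E° − E)/0.0592 = 6(1.38 − 1.414)/0.0592 = -3.446, so Q = 3.58 × 10^-4.
With Q = [Al³⁺]^2/[Co²⁺]^3 and the known concentrations, [Al³⁺]^2 in the numerator gives [Al³⁺] = 1.3 × 10^-4 M.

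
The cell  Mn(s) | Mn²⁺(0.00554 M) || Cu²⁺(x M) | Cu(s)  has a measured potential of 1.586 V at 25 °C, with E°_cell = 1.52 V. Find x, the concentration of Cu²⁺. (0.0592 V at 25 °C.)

From the Nernst equation, log Q = n(E° − E)/0.0592 = 2(1.52 − 1.586)/0.0592 = -2.230, so Q = 0.00589.
With Q = [Mn²⁺]/[Cu²⁺] and the known concentrations, [Cu²⁺] in the denominator gives [Cu²⁺] = 0.94 M.

0.94 M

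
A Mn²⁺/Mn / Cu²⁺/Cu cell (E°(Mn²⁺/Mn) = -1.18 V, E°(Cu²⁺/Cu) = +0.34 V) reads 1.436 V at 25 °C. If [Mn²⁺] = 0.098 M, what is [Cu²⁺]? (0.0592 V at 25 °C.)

From the Nernst equation, log Q = n(E° − E)/0.0592 = 2(1.52 − 1.436)/0.0592 = 2.838, so Q = 688.
With Q = [Mn²⁺]/[Cu²⁺] and the known concentrations, [Cu²⁺] in the denominator gives [Cu²⁺] = 1.4 × 10^-4 M.

1.4 × 10^-4 M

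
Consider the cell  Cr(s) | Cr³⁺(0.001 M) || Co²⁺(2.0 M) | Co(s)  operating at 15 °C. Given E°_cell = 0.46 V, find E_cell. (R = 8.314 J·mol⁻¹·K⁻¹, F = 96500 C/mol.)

0.526 V

Balancing electrons gives n = 6; the reaction quotient is Q = [Cr³⁺]^2/[Co²⁺]^3 = 1.25 × 10^-7.
E = E° − (RT/nF) ln Q = 0.46 − (8.314×288)/(6×96500) × (-15.895) = 0.460 + 0.066 = 0.526 V.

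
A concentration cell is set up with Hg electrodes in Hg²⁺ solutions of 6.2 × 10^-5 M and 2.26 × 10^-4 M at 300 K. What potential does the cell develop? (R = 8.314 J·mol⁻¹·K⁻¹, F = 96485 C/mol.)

Both half-cells are Hg²⁺/Hg, so E°_cell = 0. The concentrated side is the cathode; the cell reaction moves Hg²⁺ from high to low concentration with n = 2.
Q = [Hg²⁺]_dilute/[Hg²⁺]_conc = 6.2 × 10^-5/2.26 × 10^-4 = 0.274.
E = 0 − (RT/nF) ln Q = −((8.314×300)/(2×96485))(-1.293) = 0.0167 V.

0.017 V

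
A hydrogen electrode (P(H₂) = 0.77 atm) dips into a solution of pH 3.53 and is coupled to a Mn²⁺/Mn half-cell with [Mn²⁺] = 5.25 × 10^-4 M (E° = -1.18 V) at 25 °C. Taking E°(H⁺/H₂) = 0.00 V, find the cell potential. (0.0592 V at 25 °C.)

1.07 V

The hydrogen couple is the cathode, so E°_cell = 1.18 V; n = 2.
[H⁺] = 10^(−3.53) = 3 × 10^-4 M, and Q = [Mn²⁺]·P(H₂) / [H⁺]^2 = 4640.
E = E° − (0.0592/2) log Q = 1.18 − (0.0592/2)(3.667) = 1.071 V.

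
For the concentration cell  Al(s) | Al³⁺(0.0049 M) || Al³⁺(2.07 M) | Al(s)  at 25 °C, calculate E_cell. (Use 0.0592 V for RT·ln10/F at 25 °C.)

Both half-cells are Al³⁺/Al, so E°_cell = 0. The concentrated side is the cathode; the cell reaction moves Al³⁺ from high to low concentration with n = 3.
Q = [Al³⁺]_dilute/[Al³⁺]_conc = 0.0049/2.07 = 0.00237.
E = 0 − (0.0592/3) log Q = −(0.0592/3)(-2.626) = 0.0518 V.

0.052 V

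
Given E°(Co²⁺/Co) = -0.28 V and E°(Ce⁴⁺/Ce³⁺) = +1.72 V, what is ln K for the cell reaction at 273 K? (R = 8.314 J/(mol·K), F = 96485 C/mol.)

ln K = 170.0

E°_cell = +1.72 − (-0.28) = 2.00 V, with n = 2 electrons transferred.
At equilibrium E = 0, so the Nernst equation gives ln K = nFE°/RT = (2)(96485)(2.00)/((8.314)(273)) = 170.04.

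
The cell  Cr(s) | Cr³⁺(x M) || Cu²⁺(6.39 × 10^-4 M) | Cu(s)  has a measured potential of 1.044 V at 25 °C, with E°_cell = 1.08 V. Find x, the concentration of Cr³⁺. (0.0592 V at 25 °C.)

0.0011 M

From the Nernst equation, log Q = n(E° − E)/0.0592 = 6(1.08 − 1.044)/0.0592 = 3.649, so Q = 4450.
With Q = [Cr³⁺]^2/[Cu²⁺]^3 and the known concentrations, [Cr³⁺]^2 in the numerator gives [Cr³⁺] = 0.0011 M.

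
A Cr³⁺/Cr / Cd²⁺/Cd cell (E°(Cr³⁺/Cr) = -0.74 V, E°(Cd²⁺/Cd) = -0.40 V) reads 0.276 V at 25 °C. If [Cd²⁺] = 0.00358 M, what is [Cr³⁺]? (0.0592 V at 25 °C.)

From the Nernst equation, log Q = n(E° − E)/0.0592 = 6(0.34 − 0.276)/0.0592 = 6.486, so Q = 3.07 × 10^6.
With Q = [Cr³⁺]^2/[Cd²⁺]^3 and the known concentrations, [Cr³⁺]^2 in the numerator gives [Cr³⁺] = 0.38 M.

0.38 M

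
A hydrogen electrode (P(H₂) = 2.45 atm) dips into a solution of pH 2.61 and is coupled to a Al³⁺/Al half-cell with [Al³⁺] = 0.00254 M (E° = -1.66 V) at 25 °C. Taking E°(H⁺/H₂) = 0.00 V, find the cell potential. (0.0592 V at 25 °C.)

1.55 V

The hydrogen couple is the cathode, so E°_cell = 1.66 V; n = 6.
[H⁺] = 10^(−2.61) = 0.0025 M, and Q = [Al³⁺]^2·P(H₂)^3 / [H⁺]^6 = 4.34 × 10^11.
E = E° − (0.0592/6) log Q = 1.66 − (0.0592/6)(11.637) = 1.545 V.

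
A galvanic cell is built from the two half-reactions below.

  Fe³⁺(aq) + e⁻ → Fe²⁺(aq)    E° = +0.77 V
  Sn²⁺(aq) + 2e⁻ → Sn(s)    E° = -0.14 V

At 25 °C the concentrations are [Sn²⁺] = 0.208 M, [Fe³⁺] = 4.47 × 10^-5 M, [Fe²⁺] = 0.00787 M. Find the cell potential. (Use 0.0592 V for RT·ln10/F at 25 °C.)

0.797 V

The Fe³⁺/Fe²⁺ couple has the higher reduction potential and acts as the cathode, so E°_cell = +0.77 − (-0.14) = 0.91 V.
Balancing electrons gives n = 2; the reaction quotient is Q = [Sn²⁺]·[Fe²⁺]^2/[Fe³⁺]^2 = 6450.
At 25 °C, E = E° − (0.0592/n) log Q = 0.91 − (0.0592/2)(3.809) = 0.910 − 0.113 = 0.797 V.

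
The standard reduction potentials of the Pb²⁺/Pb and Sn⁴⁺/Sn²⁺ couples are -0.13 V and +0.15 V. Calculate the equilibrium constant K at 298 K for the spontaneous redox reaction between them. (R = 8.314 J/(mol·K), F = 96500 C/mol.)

3 × 10^9

E°_cell = +0.15 − (-0.13) = 0.28 V, with n = 2 electrons transferred.
At equilibrium E = 0, so the Nernst equation gives ln K = nFE°/RT = (2)(96500)(0.28)/((8.314)(298)) = 21.81.
K = e^21.81 = 3 × 10^9.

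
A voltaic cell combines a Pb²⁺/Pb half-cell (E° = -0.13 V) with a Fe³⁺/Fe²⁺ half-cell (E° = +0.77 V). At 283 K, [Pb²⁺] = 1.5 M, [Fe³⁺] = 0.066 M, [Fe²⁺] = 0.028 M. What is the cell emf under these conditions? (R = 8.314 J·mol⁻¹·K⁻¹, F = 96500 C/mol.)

0.916 V

The Fe³⁺/Fe²⁺ couple has the higher reduction potential and acts as the cathode, so E°_cell = +0.77 − (-0.13) = 0.90 V.
Balancing electrons gives n = 2; the reaction quotient is Q = [Pb²⁺]·[Fe²⁺]^2/[Fe³⁺]^2 = 0.270.
E = E° − (RT/nF) ln Q = 0.90 − (8.314×283)/(2×96500) × (-1.309) = 0.900 + 0.016 = 0.916 V.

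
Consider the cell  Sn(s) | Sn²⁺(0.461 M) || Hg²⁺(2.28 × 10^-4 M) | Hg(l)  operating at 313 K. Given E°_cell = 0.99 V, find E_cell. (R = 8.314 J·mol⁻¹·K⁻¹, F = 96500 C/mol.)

0.887 V

Balancing electrons gives n = 2; the reaction quotient is Q = [Sn²⁺]/[Hg²⁺] = 2020.
E = E° − (RT/nF) ln Q = 0.99 − (8.314×313)/(2×96500) × (7.612) = 0.990 − 0.103 = 0.887 V.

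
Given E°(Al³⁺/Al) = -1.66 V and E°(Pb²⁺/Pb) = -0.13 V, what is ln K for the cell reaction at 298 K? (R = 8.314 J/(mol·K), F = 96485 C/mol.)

ln K = 357.5

E°_cell = -0.13 − (-1.66) = 1.53 V, with n = 6 electrons transferred.
At equilibrium E = 0, so the Nernst equation gives ln K = nFE°/RT = (6)(96485)(1.53)/((8.314)(298)) = 357.50.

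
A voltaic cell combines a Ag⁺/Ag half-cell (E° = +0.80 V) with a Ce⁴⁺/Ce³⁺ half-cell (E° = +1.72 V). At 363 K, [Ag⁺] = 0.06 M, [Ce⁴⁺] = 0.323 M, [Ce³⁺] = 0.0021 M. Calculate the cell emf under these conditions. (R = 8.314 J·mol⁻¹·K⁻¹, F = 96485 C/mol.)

The Ce⁴⁺/Ce³⁺ couple has the higher reduction potential and acts as the cathode, so E°_cell = +1.72 − (+0.80) = 0.92 V.
Balancing electrons gives n = 1; the reaction quotient is Q = [Ag⁺]·[Ce³⁺]/[Ce⁴⁺] = 3.9 × 10^-4.
E = E° − (RT/nF) ln Q = 0.92 − (8.314×363)/(1×96485) × (-7.849) = 0.920 + 0.246 = 1.166 V.

1.17 V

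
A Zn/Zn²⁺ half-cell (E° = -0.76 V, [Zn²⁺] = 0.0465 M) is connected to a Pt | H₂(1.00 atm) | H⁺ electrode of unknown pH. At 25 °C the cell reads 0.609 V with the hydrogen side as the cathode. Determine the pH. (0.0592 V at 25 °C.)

pH = 3.22

E°_cell = 0.76 V and n = 2.
log Q = n(E° − E)/0.0592 = 2×(0.76 − 0.609)/0.0592 = 5.101.
With Q = [Zn²⁺]·P(H₂) / [H⁺]^2, solving for [H⁺] gives log[H⁺] = -3.217, so pH = 3.22.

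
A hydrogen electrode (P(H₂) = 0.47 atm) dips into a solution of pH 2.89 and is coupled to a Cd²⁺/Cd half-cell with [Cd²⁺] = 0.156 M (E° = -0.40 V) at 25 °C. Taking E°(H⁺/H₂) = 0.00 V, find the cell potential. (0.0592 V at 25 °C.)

The hydrogen couple is the cathode, so E°_cell = 0.40 V; n = 2.
[H⁺] = 10^(−2.89) = 0.0013 M, and Q = [Cd²⁺]·P(H₂) / [H⁺]^2 = 4.42 × 10^4.
E = E° − (0.0592/2) log Q = 0.40 − (0.0592/2)(4.645) = 0.263 V.

0.26 V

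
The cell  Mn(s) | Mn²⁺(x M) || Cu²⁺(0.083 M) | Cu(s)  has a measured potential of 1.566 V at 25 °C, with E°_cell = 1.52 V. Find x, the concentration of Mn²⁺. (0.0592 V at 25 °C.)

0.0023 M

From the Nernst equation, log Q = n(E° − E)/0.0592 = 2(1.52 − 1.566)/0.0592 = -1.554, so Q = 0.0279.
With Q = [Mn²⁺]/[Cu²⁺] and the known concentrations, [Mn²⁺] in the numerator gives [Mn²⁺] = 0.0023 M.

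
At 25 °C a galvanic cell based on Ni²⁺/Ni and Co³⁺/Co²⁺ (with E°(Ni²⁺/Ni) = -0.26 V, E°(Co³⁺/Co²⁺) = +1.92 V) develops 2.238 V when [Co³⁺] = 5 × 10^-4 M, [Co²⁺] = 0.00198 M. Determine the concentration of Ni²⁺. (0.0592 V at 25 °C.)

7 × 10^-4 M

From the Nernst equation, log Q = n(E° − E)/0.0592 = 2(2.18 − 2.238)/0.0592 = -1.959, so Q = 0.0110.
With Q = [Ni²⁺]·[Co²⁺]^2/[Co³⁺]^2 and the known concentrations, [Ni²⁺] in the numerator gives [Ni²⁺] = 7 × 10^-4 M.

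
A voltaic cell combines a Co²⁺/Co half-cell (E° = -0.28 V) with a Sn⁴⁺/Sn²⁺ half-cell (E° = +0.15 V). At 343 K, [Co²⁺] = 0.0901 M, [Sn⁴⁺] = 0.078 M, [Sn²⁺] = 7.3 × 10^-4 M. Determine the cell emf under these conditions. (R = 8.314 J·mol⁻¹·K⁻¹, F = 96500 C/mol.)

0.535 V

The Sn⁴⁺/Sn²⁺ couple has the higher reduction potential and acts as the cathode, so E°_cell = +0.15 − (-0.28) = 0.43 V.
Balancing electrons gives n = 2; the reaction quotient is Q = [Co²⁺]·[Sn²⁺]/[Sn⁴⁺] = 8.43 × 10^-4.
E = E° − (RT/nF) ln Q = 0.43 − (8.314×343)/(2×96500) × (-7.078) = 0.430 + 0.105 = 0.535 V.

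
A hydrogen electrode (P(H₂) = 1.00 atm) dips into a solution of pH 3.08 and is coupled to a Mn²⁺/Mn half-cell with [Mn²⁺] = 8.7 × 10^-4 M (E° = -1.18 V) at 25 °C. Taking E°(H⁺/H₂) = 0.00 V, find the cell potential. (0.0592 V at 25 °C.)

The hydrogen couple is the cathode, so E°_cell = 1.18 V; n = 2.
[H⁺] = 10^(−3.08) = 8.3 × 10^-4 M, and Q = [Mn²⁺]·P(H₂) / [H⁺]^2 = 1260.
E = E° − (0.0592/2) log Q = 1.18 − (0.0592/2)(3.100) = 1.088 V.

1.09 V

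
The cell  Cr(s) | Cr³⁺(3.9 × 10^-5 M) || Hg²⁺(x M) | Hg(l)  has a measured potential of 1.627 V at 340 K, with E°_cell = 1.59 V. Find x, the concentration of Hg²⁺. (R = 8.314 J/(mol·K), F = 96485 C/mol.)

0.014 M

From the Nernst equation, ln Q = nF(E° − E)/RT = 6×96485×(1.59 − 1.627)/(8.314×340) = -7.577, so Q = 5.12 × 10^-4.
With Q = [Cr³⁺]^2/[Hg²⁺]^3 and the known concentrations, [Hg²⁺]^3 in the denominator gives [Hg²⁺] = 0.014 M.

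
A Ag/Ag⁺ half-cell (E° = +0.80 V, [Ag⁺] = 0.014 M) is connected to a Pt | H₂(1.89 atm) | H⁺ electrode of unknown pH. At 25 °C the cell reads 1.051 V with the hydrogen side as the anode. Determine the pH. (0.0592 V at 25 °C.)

E°_cell = 0.80 V and n = 2.
log Q = n(E° − E)/0.0592 = 2×(0.80 − 1.051)/0.0592 = -8.480.
With Q = [H⁺]^2 / ([Ag⁺]^2·P(H₂)), solving for [H⁺] gives log[H⁺] = -5.956, so pH = 5.96.

pH = 5.96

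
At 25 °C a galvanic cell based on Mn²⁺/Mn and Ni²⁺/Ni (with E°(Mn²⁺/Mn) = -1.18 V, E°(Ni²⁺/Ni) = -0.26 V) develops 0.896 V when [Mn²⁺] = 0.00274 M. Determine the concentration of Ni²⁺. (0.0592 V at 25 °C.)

From the Nernst equation, log Q = n(E° − E)/0.0592 = 2(0.92 − 0.896)/0.0592 = 0.811, so Q = 6.47.
With Q = [Mn²⁺]/[Ni²⁺] and the known concentrations, [Ni²⁺] in the denominator gives [Ni²⁺] = 4.2 × 10^-4 M.

4.2 × 10^-4 M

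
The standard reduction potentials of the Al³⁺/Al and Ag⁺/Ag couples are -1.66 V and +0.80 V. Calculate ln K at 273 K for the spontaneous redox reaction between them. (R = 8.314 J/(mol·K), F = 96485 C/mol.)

ln K = 313.7

E°_cell = +0.80 − (-1.66) = 2.46 V, with n = 3 electrons transferred.
At equilibrium E = 0, so the Nernst equation gives ln K = nFE°/RT = (3)(96485)(2.46)/((8.314)(273)) = 313.72.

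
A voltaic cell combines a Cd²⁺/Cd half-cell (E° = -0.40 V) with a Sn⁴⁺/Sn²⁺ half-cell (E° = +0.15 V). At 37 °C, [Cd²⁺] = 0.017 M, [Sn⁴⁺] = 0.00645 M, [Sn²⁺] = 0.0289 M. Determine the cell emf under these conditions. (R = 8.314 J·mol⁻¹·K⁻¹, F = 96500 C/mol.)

The Sn⁴⁺/Sn²⁺ couple has the higher reduction potential and acts as the cathode, so E°_cell = +0.15 − (-0.40) = 0.55 V.
Balancing electrons gives n = 2; the reaction quotient is Q = [Cd²⁺]·[Sn²⁺]/[Sn⁴⁺] = 0.0762.
E = E° − (RT/nF) ln Q = 0.55 − (8.314×310)/(2×96500) × (-2.575) = 0.550 + 0.034 = 0.584 V.

0.584 V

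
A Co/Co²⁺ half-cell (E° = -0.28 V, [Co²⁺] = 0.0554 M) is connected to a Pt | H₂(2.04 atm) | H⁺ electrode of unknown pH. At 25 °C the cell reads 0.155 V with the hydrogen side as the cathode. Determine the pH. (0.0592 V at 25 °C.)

E°_cell = 0.28 V and n = 2.
log Q = n(E° − E)/0.0592 = 2×(0.28 − 0.155)/0.0592 = 4.223.
With Q = [Co²⁺]·P(H₂) / [H⁺]^2, solving for [H⁺] gives log[H⁺] = -2.585, so pH = 2.58.

pH = 2.58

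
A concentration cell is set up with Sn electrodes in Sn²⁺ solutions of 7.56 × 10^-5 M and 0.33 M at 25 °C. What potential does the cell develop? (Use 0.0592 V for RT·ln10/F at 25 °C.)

Both half-cells are Sn²⁺/Sn, so E°_cell = 0. The concentrated side is the cathode; the cell reaction moves Sn²⁺ from high to low concentration with n = 2.
Q = [Sn²⁺]_dilute/[Sn²⁺]_conc = 7.56 × 10^-5/0.33 = 2.29 × 10^-4.
E = 0 − (0.0592/2) log Q = −(0.0592/2)(-3.640) = 0.1077 V.

0.11 V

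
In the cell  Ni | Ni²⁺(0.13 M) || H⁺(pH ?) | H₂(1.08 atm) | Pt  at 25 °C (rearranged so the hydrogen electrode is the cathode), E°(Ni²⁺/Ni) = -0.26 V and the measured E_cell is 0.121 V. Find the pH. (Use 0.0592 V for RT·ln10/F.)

E°_cell = 0.26 V and n = 2.
log Q = n(E° − E)/0.0592 = 2×(0.26 − 0.121)/0.0592 = 4.696.
With Q = [Ni²⁺]·P(H₂) / [H⁺]^2, solving for [H⁺] gives log[H⁺] = -2.774, so pH = 2.77.

pH = 2.77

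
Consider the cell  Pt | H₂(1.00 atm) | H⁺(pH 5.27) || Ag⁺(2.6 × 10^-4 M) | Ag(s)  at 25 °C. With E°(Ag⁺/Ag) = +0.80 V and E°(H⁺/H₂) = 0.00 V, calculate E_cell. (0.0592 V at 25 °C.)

0.90 V

The Ag⁺/Ag couple is the cathode, so E°_cell = 0.80 V; n = 2.
[H⁺] = 10^(−5.27) = 5.4 × 10^-6 M, and Q = [H⁺]^2 / ([Ag⁺]^2·P(H₂)) = 4.27 × 10^-4.
E = E° − (0.0592/2) log Q = 0.80 − (0.0592/2)(-3.370) = 0.900 V.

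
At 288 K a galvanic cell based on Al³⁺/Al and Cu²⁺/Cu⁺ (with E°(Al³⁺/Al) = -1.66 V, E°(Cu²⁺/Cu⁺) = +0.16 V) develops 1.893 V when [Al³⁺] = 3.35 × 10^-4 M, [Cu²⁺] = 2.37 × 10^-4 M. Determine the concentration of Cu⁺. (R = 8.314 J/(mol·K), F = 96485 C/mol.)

From the Nernst equation, ln Q = nF(E° − E)/RT = 3×96485×(1.82 − 1.893)/(8.314×288) = -8.825, so Q = 1.47 × 10^-4.
With Q = [Al³⁺]·[Cu⁺]^3/[Cu²⁺]^3 and the known concentrations, [Cu⁺]^3 in the numerator gives [Cu⁺] = 1.8 × 10^-4 M.

1.8 × 10^-4 M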